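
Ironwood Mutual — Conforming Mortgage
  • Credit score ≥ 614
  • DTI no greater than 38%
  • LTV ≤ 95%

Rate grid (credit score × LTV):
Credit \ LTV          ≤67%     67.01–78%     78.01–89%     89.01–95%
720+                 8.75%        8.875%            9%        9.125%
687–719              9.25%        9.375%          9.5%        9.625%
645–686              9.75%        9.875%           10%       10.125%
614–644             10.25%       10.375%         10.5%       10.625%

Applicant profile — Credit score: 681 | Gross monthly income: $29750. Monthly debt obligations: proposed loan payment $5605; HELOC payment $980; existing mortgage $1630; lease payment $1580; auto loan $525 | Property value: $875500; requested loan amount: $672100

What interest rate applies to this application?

9.875%

Credit score 681 ≥ 614; Total monthly debts = (5,605 + 980 + 1,630 + 1,580 + 525) = 10,320. DTI = 10,320/29,750 = 34.7% ≤ 38%
LTV = 672,100/875,500 = 76.8% ≤ 95%
Credit 681 → row 645–686; LTV 76.8% → column 67.01–78%. Grid cell → 9.875%.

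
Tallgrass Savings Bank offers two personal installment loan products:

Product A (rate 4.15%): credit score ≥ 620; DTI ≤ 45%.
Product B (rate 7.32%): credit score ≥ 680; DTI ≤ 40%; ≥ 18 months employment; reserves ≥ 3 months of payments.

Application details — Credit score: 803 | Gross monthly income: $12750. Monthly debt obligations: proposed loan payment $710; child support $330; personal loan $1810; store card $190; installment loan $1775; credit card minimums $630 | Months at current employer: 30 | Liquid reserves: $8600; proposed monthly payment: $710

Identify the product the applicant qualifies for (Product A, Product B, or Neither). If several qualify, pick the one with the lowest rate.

Product A

Total debts = (710 + 330 + 1,810 + 190 + 1,775 + 630) = 5,445; DTI = 5,445/12,750 = 42.7%.
Reserves = 8,600/710 = 12.1 months.
Product A: score 803 ≥ 620; DTI 42.7% ≤ 45% → qualifies.
Product B: score 803 ≥ 680; DTI 42.7% > 40%; employment 30 ≥ 18 mo; reserves 12.1 ≥ 3 mo → does not qualify.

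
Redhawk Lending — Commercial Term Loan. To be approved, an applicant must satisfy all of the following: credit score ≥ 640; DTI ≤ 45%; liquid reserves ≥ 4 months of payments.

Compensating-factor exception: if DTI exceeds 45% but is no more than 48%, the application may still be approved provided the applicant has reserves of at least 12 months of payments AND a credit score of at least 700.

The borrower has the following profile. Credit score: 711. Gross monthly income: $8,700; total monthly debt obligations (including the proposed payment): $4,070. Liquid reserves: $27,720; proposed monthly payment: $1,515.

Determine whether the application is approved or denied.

Credit score 711 ≥ 640 (meets base)
DTI: 4,070 ÷ 8,700 = 46.8%, over the 45% base limit.
Liquid reserves cover 27,720/1,515 = 18.3 months — ≥ 4 required
46.8% falls in the override range (45%–48%), so the compensating-factor test applies.
Override check — reserves: 18.3 mo (ok); score: 711 (ok).
Both override conditions satisfied; DTI exception granted.

Approved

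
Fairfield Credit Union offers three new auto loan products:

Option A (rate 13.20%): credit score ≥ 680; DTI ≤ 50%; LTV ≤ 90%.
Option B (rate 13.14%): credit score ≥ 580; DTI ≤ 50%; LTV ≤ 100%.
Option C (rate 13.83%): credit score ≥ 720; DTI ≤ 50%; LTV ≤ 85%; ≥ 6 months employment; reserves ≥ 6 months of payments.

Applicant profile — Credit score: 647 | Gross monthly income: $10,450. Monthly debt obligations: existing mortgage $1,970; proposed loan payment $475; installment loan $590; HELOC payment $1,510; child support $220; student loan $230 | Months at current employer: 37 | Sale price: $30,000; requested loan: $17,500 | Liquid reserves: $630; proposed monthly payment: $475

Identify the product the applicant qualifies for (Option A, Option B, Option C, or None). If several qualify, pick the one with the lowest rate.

Option B

Total debts = (1,970 + 475 + 590 + 1,510 + 220 + 230) = 4,995; DTI = 4,995/10,450 = 47.8%.
LTV = 17,500/30,000 = 58.3%.
Reserves = 630/475 = 1.3 months.
Option A: score 647 < 680; DTI 47.8% ≤ 50%; LTV 58.3% ≤ 90% → does not qualify.
Option B: score 647 ≥ 580; DTI 47.8% ≤ 50%; LTV 58.3% ≤ 100% → qualifies.
Option C: score 647 < 720; DTI 47.8% ≤ 50%; LTV 58.3% ≤ 85%; employment 37 ≥ 6 mo; reserves 1.3 < 6 mo → does not qualify.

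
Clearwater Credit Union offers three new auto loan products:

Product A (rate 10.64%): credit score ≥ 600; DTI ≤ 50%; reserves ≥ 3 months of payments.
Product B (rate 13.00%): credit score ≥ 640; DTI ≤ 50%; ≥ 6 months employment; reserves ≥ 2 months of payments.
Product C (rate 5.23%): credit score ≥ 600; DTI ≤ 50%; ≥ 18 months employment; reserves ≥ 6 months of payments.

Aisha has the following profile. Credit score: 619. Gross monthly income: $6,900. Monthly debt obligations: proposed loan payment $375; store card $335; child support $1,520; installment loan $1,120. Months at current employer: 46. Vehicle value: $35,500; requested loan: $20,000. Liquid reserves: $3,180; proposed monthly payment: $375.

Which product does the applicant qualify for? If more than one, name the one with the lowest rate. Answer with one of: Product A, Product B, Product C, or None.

Product C

Total debts = (375 + 335 + 1,520 + 1,120) = 3,350; DTI = 3,350/6,900 = 48.6%.
LTV = 20,000/35,500 = 56.3%.
Reserves = 3,180/375 = 8.5 months.
Product A: score 619 ≥ 600; DTI 48.6% ≤ 50%; reserves 8.5 ≥ 3 mo → qualifies.
Product B: score 619 < 640; DTI 48.6% ≤ 50%; employment 46 ≥ 6 mo; reserves 8.5 ≥ 2 mo → does not qualify.
Product C: score 619 ≥ 600; DTI 48.6% ≤ 50%; employment 46 ≥ 18 mo; reserves 8.5 ≥ 6 mo → qualifies.
Qualifying: Product A, Product C. Lowest rate is 5.23% → Product C.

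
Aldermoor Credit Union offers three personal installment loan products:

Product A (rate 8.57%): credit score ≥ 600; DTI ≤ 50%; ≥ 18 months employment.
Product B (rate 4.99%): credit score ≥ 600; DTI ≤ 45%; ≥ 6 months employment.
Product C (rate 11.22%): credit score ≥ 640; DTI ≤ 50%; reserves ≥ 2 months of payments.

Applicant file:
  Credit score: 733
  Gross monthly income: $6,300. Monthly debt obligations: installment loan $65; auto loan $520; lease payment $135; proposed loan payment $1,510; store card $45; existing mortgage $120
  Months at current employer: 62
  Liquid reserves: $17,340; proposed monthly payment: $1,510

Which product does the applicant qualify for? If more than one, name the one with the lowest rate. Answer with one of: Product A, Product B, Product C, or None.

Product B

Total debts = (65 + 520 + 135 + 1,510 + 45 + 120) = 2,395; DTI = 2,395/6,300 = 38%.
Reserves = 17,340/1,510 = 11.5 months.
Product A: score 733 ≥ 600; DTI 38% ≤ 50%; employment 62 ≥ 18 mo → qualifies.
Product B: score 733 ≥ 600; DTI 38% ≤ 45%; employment 62 ≥ 6 mo → qualifies.
Product C: score 733 ≥ 640; DTI 38% ≤ 50%; reserves 11.5 ≥ 2 mo → qualifies.
Qualifying: Product A, Product B, Product C. Lowest rate is 4.99% → Product B.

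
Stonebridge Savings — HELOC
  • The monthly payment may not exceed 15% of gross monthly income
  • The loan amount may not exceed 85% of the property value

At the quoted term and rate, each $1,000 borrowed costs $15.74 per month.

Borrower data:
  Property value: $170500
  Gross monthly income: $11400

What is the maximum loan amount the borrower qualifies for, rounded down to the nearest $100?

$108,600

Payment cap: 15% × $11,400 = $1,710/month.
At $15.74 per $1,000, that supports 1,710/15.74 × 1,000 ≈ $108,640 → $108,600.
LTV cap: 85% × $170,500 = $144,925 → $144,900.
Binding constraint: payment-to-income.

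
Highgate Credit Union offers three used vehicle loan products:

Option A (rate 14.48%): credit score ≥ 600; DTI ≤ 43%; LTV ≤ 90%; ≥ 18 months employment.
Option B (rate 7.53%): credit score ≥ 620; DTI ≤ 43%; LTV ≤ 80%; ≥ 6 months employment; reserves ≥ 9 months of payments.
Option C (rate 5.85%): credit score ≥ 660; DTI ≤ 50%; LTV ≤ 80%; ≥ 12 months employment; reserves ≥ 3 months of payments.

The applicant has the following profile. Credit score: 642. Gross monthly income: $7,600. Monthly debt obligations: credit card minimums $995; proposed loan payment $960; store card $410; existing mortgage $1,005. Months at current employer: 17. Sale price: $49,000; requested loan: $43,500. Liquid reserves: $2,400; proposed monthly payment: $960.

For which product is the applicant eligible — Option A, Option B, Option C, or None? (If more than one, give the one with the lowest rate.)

None

Total debts = (995 + 960 + 410 + 1,005) = 3,370; DTI = 3,370/7,600 = 44.3%.
LTV = 43,500/49,000 = 88.8%.
Reserves = 2,400/960 = 2.5 months.
Option A: score 642 ≥ 600; DTI 44.3% > 43%; LTV 88.8% ≤ 90%; employment 17 < 18 mo → does not qualify.
Option B: score 642 ≥ 620; DTI 44.3% > 43%; LTV 88.8% > 80%; employment 17 ≥ 6 mo; reserves 2.5 < 9 mo → does not qualify.
Option C: score 642 < 660; DTI 44.3% ≤ 50%; LTV 88.8% > 80%; employment 17 ≥ 12 mo; reserves 2.5 < 3 mo → does not qualify.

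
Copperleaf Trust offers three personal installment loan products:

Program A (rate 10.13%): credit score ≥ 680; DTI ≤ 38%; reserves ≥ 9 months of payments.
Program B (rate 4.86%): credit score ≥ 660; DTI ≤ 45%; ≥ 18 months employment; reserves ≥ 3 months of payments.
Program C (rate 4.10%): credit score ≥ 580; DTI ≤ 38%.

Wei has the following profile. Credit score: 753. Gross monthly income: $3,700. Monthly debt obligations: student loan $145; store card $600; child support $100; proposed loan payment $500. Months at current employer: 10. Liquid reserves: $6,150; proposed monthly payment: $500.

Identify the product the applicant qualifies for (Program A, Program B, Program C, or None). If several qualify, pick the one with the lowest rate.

Program C

Total debts = (145 + 600 + 100 + 500) = 1,345; DTI = 1,345/3,700 = 36.4%.
Reserves = 6,150/500 = 12.3 months.
Program A: score 753 ≥ 680; DTI 36.4% ≤ 38%; reserves 12.3 ≥ 9 mo → qualifies.
Program B: score 753 ≥ 660; DTI 36.4% ≤ 45%; employment 10 < 18 mo; reserves 12.3 ≥ 3 mo → does not qualify.
Program C: score 753 ≥ 580; DTI 36.4% ≤ 38% → qualifies.
Qualifying: Program A, Program C. Lowest rate is 4.10% → Program C.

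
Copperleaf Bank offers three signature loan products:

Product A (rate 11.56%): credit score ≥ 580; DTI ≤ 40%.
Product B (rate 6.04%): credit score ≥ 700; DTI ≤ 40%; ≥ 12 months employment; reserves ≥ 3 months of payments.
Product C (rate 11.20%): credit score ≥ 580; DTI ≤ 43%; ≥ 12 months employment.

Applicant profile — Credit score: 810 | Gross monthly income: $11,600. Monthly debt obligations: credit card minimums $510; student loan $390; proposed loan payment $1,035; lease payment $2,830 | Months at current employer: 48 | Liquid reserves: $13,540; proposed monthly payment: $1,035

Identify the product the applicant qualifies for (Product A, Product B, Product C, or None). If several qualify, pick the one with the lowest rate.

Product C

Total debts = (510 + 390 + 1,035 + 2,830) = 4,765; DTI = 4,765/11,600 = 41.1%.
Reserves = 13,540/1,035 = 13.1 months.
Product A: score 810 ≥ 580; DTI 41.1% > 40% → does not qualify.
Product B: score 810 ≥ 700; DTI 41.1% > 40%; employment 48 ≥ 12 mo; reserves 13.1 ≥ 3 mo → does not qualify.
Product C: score 810 ≥ 580; DTI 41.1% ≤ 43%; employment 48 ≥ 12 mo → qualifies.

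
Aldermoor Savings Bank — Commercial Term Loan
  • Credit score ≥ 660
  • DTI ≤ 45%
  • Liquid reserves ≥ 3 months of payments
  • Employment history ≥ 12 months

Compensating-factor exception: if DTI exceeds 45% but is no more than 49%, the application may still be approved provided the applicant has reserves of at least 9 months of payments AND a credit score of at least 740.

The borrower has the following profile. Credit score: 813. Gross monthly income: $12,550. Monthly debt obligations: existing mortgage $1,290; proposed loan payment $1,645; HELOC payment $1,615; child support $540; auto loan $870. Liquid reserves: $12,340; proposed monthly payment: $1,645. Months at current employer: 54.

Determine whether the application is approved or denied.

Denied

Credit score 813 ≥ 660 (meets base)
Total debts = (1,290 + 1,645 + 1,615 + 540 + 870) = 5,960. DTI: 5,960 ÷ 12,550 = 47.5%, over the 45% base limit.
Liquid reserves cover 12,340/1,645 = 7.5 months — ≥ 3 required
Employment 54 ≥ 12 months
47.5% falls in the override range (45%–49%), so the compensating-factor test applies.
Override check — reserves: 7.5 mo (short of 9); score: 813 (ok).
Override conditions not both satisfied; exception does not apply.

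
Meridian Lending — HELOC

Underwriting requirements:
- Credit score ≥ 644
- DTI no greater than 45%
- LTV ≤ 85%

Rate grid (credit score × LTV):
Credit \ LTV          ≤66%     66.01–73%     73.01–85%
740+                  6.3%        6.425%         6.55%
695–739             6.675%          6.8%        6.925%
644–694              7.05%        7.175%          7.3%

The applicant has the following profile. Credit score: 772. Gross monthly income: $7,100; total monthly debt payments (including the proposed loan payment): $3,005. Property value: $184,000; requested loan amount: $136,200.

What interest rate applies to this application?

6.55%

Credit score 772 ≥ 644; DTI = 3,005/7,100 = 42.3% ≤ 45%
LTV = 136,200/184,000 = 74% ≤ 85%
Credit 772 → row 740+; LTV 74% → column 73.01–85%. Grid cell → 6.55%.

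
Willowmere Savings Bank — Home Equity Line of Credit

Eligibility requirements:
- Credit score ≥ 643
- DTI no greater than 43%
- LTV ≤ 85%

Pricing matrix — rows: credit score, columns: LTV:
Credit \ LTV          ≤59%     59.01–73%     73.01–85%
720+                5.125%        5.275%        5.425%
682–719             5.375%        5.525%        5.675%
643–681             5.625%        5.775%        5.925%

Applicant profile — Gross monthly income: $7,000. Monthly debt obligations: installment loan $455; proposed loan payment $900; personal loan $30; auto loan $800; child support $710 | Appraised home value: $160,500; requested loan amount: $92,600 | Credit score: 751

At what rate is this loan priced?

5.125%

Credit score 751 ≥ 643; Total monthly debts = (455 + 900 + 30 + 800 + 710) = 2,895. Debt-to-income = 2,895/7,000 = 41.4% — meets 43% limit
LTV: 92,600 ÷ 160,500 = 57.7%, within 85% cap
Row: 751 falls in 720+. Column: 57.7% falls in ≤59%. Rate = 5.125%.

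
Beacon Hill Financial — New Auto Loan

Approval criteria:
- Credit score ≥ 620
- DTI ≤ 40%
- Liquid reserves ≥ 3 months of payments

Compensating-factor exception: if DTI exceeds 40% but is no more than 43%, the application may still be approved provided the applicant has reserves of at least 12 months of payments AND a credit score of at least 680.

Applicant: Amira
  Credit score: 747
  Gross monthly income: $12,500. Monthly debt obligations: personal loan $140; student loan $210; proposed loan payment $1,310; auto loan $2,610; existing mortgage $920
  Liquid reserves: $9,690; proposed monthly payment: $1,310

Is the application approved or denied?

Credit score 747 ≥ 620 (meets base)
Total debts = (140 + 210 + 1,310 + 2,610 + 920) = 5,190. DTI: 5,190 ÷ 12,500 = 41.5%, over the 40% base limit.
Liquid reserves cover 9,690/1,310 = 7.4 months — ≥ 3 required
DTI 41.5% is within the 40%–43% exception band; checking compensating factors.
Override check — reserves: 7.4 mo (short of 12); score: 747 (ok).
Compensating-factor requirement not fully met.

Denied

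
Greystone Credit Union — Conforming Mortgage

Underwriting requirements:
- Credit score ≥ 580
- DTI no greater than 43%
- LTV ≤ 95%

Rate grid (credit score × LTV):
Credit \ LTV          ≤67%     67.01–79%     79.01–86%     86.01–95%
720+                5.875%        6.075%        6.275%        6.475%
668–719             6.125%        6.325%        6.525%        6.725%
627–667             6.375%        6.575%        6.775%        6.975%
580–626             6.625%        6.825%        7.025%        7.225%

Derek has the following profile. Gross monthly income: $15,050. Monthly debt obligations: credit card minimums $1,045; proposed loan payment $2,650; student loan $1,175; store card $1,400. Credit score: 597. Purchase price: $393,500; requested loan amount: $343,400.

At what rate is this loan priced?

Credit score 597 ≥ 580; Total monthly debts = (1,045 + 2,650 + 1,175 + 1,400) = 6,270. DTI: 6,270 ÷ 15,050 = 41.7%, within the 43% cap
LTV: 343,400 ÷ 393,500 = 87.3%, within 95% cap
Score 597 is in the 580–626 band; LTV 87.3% is in the 86.01–95% band → 7.225%.

7.225%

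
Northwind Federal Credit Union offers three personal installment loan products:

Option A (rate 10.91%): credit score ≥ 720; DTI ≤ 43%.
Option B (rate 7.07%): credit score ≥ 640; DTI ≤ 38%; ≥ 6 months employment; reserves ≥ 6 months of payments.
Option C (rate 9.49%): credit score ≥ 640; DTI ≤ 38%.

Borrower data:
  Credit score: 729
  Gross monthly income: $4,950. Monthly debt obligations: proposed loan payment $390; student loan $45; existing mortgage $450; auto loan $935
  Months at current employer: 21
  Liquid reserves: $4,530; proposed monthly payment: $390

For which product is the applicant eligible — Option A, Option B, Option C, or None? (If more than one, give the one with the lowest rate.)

Total debts = (390 + 45 + 450 + 935) = 1,820; DTI = 1,820/4,950 = 36.8%.
Reserves = 4,530/390 = 11.6 months.
Option A: score 729 ≥ 720; DTI 36.8% ≤ 43% → qualifies.
Option B: score 729 ≥ 640; DTI 36.8% ≤ 38%; employment 21 ≥ 6 mo; reserves 11.6 ≥ 6 mo → qualifies.
Option C: score 729 ≥ 640; DTI 36.8% ≤ 38% → qualifies.
Qualifying: Option A, Option B, Option C. Lowest rate is 7.07% → Option B.

Option B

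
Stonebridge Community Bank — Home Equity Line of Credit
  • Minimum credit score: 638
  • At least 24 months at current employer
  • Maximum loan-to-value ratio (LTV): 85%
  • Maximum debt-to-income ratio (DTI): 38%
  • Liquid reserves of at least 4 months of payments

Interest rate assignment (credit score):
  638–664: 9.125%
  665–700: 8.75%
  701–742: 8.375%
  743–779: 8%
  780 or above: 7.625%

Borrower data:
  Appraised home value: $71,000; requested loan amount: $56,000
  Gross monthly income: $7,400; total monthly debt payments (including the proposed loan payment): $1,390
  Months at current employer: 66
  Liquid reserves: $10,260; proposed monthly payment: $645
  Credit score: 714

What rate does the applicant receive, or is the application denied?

Approved at 8.375%

Credit score 714 ≥ 638 (meets minimum)
Debt-to-income = 1,390/7,400 = 18.8% — meets 38% limit
Loan-to-value = 56,000/71,000 = 78.9% — pass (85% max)
Liquid reserves cover 10,260/645 = 15.9 months — ≥ 4 required
Employment 66 ≥ 24 months
All requirements met. Score 714 falls in the 701–742 tier → 8.375%.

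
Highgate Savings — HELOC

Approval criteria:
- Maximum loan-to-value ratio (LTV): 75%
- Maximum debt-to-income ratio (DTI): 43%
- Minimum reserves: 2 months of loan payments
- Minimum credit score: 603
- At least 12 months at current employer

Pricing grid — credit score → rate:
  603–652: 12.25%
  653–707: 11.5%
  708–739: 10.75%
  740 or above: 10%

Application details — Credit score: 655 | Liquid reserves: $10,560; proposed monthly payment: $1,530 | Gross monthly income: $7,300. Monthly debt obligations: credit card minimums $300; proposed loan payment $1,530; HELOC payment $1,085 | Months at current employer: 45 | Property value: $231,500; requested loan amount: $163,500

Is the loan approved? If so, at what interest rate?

Credit score 655 ≥ 603 (meets minimum)
Liquid reserves cover 10,560/1,530 = 6.9 months — ≥ 2 required
LTV: 163,500 ÷ 231,500 = 70.6%, within 75% cap
Total monthly debts = (300 + 1,530 + 1,085) = 2,915. Debt-to-income = 2,915/7,300 = 39.9% — meets 43% limit
Employment 45 ≥ 12 months
All requirements met. Score 655 falls in the 653–707 tier → 11.5%.

Approved at 11.5%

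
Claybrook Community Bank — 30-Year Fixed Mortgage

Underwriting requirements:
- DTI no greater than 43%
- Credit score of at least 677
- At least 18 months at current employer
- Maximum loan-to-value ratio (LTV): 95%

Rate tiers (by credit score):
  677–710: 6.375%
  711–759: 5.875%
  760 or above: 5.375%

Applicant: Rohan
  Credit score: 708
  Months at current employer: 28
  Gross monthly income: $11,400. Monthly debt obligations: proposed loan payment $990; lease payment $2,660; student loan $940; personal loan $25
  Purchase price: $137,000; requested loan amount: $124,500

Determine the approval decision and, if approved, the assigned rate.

Approved at 6.375%

Credit score 708 ≥ 677 (meets minimum)
Total monthly debts = (990 + 2,660 + 940 + 25) = 4,615. Debt-to-income = 4,615/11,400 = 40.5% — meets 43% limit
Employment 28 ≥ 18 months
LTV: 124,500 ÷ 137,000 = 90.9%, within 95% cap
All requirements met. Score 708 falls in the 677–710 tier → 6.375%.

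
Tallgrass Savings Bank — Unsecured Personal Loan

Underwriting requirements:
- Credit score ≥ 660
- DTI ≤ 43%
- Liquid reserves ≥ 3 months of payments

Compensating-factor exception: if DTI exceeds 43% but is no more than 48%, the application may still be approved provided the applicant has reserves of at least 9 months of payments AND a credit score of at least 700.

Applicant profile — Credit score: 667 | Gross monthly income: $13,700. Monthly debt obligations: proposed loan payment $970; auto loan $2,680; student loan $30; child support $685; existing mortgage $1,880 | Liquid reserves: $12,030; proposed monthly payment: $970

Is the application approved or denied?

Credit score 667 ≥ 660 (meets base)
Total debts = (970 + 2,680 + 30 + 685 + 1,880) = 6,245. DTI = 6,245/13,700 = 45.6% > 43% — standard DTI limit exceeded.
Reserves: 12,030 ÷ 970 = 12.4 months (meets 3-month minimum)
DTI 45.6% is within the 43%–48% exception band; checking compensating factors.
Reserves 12.4 ≥ 9 months; credit score 667 < 700.
Override conditions not both satisfied; exception does not apply.

Denied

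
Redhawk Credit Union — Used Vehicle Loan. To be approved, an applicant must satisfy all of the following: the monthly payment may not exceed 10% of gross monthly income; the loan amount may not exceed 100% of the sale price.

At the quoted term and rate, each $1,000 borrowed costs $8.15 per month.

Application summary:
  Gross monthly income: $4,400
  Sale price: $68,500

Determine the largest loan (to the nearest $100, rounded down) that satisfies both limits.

Payment cap: 10% × $4,400 = $440/month.
At $8.15 per $1,000, that supports 440/8.15 × 1,000 ≈ $53,987 → $53,900.
LTV cap: 100% × $68,500 = $68,500 → $68,500.
Binding constraint: payment-to-income.

$53,900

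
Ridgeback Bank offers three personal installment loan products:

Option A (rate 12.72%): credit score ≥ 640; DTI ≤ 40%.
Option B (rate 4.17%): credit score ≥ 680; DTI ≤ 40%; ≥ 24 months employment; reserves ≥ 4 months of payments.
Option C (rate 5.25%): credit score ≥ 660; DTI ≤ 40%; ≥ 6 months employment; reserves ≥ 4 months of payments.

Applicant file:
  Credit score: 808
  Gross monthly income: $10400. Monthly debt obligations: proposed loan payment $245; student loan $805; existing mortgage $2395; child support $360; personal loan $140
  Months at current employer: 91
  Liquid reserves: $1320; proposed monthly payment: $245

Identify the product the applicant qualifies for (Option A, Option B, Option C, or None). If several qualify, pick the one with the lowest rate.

Total debts = (245 + 805 + 2,395 + 360 + 140) = 3,945; DTI = 3,945/10,400 = 37.9%.
Reserves = 1,320/245 = 5.4 months.
Option A: score 808 ≥ 640; DTI 37.9% ≤ 40% → qualifies.
Option B: score 808 ≥ 680; DTI 37.9% ≤ 40%; employment 91 ≥ 24 mo; reserves 5.4 ≥ 4 mo → qualifies.
Option C: score 808 ≥ 660; DTI 37.9% ≤ 40%; employment 91 ≥ 6 mo; reserves 5.4 ≥ 4 mo → qualifies.
Qualifying: Option A, Option B, Option C. Lowest rate is 4.17% → Option B.

Option B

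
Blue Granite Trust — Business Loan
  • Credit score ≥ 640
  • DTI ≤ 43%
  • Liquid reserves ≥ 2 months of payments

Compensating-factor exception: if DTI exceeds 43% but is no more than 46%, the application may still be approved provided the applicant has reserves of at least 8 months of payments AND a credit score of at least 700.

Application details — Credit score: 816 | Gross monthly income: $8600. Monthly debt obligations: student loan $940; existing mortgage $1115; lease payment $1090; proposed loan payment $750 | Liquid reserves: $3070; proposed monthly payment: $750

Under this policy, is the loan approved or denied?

Credit score 816 ≥ 640 (meets base)
Total debts = (940 + 1,115 + 1,090 + 750) = 3,895. DTI = 3,895/8,600 = 45.3% > 43% — standard DTI limit exceeded.
Reserves: 3,070 ÷ 750 = 4.1 months (meets 2-month minimum)
45.3% falls in the override range (43%–46%), so the compensating-factor test applies.
Reserves 4.1 < 8 months; credit score 816 ≥ 700.
Compensating-factor requirement not fully met.

Denied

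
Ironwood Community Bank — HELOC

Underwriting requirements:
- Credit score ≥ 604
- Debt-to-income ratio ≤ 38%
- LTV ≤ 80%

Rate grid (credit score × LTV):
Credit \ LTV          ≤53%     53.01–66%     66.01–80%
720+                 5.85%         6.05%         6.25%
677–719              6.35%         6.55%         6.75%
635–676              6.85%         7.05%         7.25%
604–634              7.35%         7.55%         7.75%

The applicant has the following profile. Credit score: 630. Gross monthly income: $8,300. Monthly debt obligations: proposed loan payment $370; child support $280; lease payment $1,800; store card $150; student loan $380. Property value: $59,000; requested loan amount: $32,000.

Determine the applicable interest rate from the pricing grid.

7.55%

Credit score 630 ≥ 604; Total monthly debts = (370 + 280 + 1,800 + 150 + 380) = 2,980. DTI: 2,980 ÷ 8,300 = 35.9%, within the 38% cap
Loan-to-value = 32,000/59,000 = 54.2% — pass (80% max)
Credit 630 → row 604–634; LTV 54.2% → column 53.01–66%. Grid cell → 7.55%.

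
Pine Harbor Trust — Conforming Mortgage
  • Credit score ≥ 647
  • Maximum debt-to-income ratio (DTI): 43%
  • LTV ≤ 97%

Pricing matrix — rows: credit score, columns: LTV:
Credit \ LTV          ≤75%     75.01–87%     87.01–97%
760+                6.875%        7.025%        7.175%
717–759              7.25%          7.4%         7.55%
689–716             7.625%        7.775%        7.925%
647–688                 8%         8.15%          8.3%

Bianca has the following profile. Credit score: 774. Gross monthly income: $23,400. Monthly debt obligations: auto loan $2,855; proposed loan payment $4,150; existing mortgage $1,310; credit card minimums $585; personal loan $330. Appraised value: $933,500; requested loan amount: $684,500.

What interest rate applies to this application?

6.875%

Credit score 774 ≥ 647; Total monthly debts = (2,855 + 4,150 + 1,310 + 585 + 330) = 9,230. Debt-to-income = 9,230/23,400 = 39.4% — meets 43% limit
Loan-to-value = 684,500/933,500 = 73.3% — pass (97% max)
Score 774 is in the 760+ band; LTV 73.3% is in the ≤75% band → 6.875%.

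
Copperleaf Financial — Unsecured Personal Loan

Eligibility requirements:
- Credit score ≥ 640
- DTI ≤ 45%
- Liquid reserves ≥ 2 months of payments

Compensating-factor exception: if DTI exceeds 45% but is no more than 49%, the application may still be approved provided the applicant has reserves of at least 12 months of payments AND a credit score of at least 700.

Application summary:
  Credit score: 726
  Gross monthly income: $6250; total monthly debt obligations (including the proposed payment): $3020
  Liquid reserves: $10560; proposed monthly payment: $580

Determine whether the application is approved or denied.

Approved

Credit score 726 ≥ 640 (meets base)
DTI = 3,020/6,250 = 48.3% > 45% — standard DTI limit exceeded.
Liquid reserves cover 10,560/580 = 18.2 months — ≥ 2 required
DTI 48.3% is within the 45%–49% exception band; checking compensating factors.
Reserves 18.2 ≥ 12 months; credit score 726 ≥ 700.
Both compensating conditions met → exception applies.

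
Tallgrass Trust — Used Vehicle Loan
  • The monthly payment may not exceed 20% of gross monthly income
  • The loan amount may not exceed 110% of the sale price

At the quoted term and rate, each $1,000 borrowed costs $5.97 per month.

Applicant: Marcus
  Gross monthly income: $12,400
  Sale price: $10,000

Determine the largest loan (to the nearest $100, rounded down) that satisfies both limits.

Payment cap: 20% × $12,400 = $2,480/month.
At $5.97 per $1,000, that supports 2,480/5.97 × 1,000 ≈ $415,410 → $415,400.
LTV cap: 110% × $10,000 = $11,000 → $11,000.
Binding constraint: loan-to-value.

$11,000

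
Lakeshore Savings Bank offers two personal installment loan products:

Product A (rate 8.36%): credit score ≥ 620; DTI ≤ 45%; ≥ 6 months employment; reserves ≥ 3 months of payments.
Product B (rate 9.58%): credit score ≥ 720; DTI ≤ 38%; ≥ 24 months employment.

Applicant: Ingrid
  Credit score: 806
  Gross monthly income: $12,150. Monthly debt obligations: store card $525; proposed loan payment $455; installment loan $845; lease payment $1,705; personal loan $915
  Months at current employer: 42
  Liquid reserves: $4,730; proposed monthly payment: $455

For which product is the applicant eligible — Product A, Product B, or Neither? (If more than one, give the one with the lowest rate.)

Product A

Total debts = (525 + 455 + 845 + 1,705 + 915) = 4,445; DTI = 4,445/12,150 = 36.6%.
Reserves = 4,730/455 = 10.4 months.
Product A: score 806 ≥ 620; DTI 36.6% ≤ 45%; employment 42 ≥ 6 mo; reserves 10.4 ≥ 3 mo → qualifies.
Product B: score 806 ≥ 720; DTI 36.6% ≤ 38%; employment 42 ≥ 24 mo → qualifies.
Qualifying: Product A, Product B. Lowest rate is 8.36% → Product A.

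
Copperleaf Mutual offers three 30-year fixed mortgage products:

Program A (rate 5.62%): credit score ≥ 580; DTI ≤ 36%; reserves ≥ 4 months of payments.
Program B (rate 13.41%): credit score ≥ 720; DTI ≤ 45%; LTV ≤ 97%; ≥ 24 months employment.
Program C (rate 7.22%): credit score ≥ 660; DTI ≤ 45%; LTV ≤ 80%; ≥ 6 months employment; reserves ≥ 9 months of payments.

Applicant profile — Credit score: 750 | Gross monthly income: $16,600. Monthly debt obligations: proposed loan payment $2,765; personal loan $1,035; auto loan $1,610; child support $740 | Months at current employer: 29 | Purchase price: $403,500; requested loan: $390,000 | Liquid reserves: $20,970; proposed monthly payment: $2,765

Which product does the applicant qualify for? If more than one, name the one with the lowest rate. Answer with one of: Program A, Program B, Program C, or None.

Total debts = (2,765 + 1,035 + 1,610 + 740) = 6,150; DTI = 6,150/16,600 = 37%.
LTV = 390,000/403,500 = 96.7%.
Reserves = 20,970/2,765 = 7.6 months.
Program A: score 750 ≥ 580; DTI 37% > 36%; reserves 7.6 ≥ 4 mo → does not qualify.
Program B: score 750 ≥ 720; DTI 37% ≤ 45%; LTV 96.7% ≤ 97%; employment 29 ≥ 24 mo → qualifies.
Program C: score 750 ≥ 660; DTI 37% ≤ 45%; LTV 96.7% > 80%; employment 29 ≥ 6 mo; reserves 7.6 < 9 mo → does not qualify.

Program B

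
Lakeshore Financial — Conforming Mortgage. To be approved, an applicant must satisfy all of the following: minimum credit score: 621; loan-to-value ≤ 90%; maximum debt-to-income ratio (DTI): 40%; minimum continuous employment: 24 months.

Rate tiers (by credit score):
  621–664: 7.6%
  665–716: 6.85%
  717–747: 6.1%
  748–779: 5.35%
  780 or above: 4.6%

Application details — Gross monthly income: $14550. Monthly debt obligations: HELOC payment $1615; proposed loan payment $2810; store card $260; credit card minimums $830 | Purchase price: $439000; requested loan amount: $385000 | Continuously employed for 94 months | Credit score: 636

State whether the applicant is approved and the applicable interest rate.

Approved at 7.6%

Credit score 636 ≥ 621 (meets minimum)
Employment 94 ≥ 24 months
Total monthly debts = (1,615 + 2,810 + 260 + 830) = 5,515. Debt-to-income = 5,515/14,550 = 37.9% — meets 40% limit
Loan-to-value = 385,000/439,000 = 87.7% — pass (90% max)
All requirements met. Score 636 falls in the 621–664 tier → 7.6%.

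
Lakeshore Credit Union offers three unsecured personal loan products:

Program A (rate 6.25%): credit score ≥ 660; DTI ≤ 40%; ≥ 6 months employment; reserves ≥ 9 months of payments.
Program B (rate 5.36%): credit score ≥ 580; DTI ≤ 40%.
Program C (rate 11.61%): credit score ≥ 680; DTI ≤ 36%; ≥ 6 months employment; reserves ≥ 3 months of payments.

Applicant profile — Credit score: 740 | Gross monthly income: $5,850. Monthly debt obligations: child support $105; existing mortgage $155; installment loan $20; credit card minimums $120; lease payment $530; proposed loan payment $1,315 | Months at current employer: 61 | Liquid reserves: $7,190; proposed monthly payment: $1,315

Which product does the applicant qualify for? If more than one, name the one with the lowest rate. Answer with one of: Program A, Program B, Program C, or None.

Total debts = (105 + 155 + 20 + 120 + 530 + 1,315) = 2,245; DTI = 2,245/5,850 = 38.4%.
Reserves = 7,190/1,315 = 5.5 months.
Program A: score 740 ≥ 660; DTI 38.4% ≤ 40%; employment 61 ≥ 6 mo; reserves 5.5 < 9 mo → does not qualify.
Program B: score 740 ≥ 580; DTI 38.4% ≤ 40% → qualifies.
Program C: score 740 ≥ 680; DTI 38.4% > 36%; employment 61 ≥ 6 mo; reserves 5.5 ≥ 3 mo → does not qualify.

Program B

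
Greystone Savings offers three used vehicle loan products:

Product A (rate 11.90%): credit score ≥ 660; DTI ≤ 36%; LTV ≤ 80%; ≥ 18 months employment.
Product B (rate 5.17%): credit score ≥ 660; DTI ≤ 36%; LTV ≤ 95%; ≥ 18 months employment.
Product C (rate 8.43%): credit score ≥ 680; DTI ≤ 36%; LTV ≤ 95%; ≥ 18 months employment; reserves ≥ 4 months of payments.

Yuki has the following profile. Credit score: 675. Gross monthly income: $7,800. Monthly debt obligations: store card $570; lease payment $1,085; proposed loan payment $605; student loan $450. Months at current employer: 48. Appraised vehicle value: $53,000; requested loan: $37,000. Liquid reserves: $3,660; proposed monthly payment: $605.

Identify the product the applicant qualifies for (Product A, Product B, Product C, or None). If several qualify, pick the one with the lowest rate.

Total debts = (570 + 1,085 + 605 + 450) = 2,710; DTI = 2,710/7,800 = 34.7%.
LTV = 37,000/53,000 = 69.8%.
Reserves = 3,660/605 = 6.0 months.
Product A: score 675 ≥ 660; DTI 34.7% ≤ 36%; LTV 69.8% ≤ 80%; employment 48 ≥ 18 mo → qualifies.
Product B: score 675 ≥ 660; DTI 34.7% ≤ 36%; LTV 69.8% ≤ 95%; employment 48 ≥ 18 mo → qualifies.
Product C: score 675 < 680; DTI 34.7% ≤ 36%; LTV 69.8% ≤ 95%; employment 48 ≥ 18 mo; reserves 6.0 ≥ 4 mo → does not qualify.
Qualifying: Product A, Product B. Lowest rate is 5.17% → Product B.

Product B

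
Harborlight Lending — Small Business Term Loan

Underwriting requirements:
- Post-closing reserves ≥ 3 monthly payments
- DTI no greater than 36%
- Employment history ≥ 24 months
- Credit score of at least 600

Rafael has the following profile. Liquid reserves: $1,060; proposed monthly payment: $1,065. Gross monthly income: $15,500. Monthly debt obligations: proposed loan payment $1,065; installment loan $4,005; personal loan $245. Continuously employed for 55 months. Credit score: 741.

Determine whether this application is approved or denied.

Reserves: 1,060 ÷ 1,065 = 1.0 months (below 3-month minimum)
Total monthly debts = (1,065 + 4,005 + 245) = 5,315. DTI: 5,315 ÷ 15,500 = 34.3%, within the 36% cap
Employment 55 ≥ 24 months
Credit score 741 ≥ 600 (meets)
Fails on reserves.

Denied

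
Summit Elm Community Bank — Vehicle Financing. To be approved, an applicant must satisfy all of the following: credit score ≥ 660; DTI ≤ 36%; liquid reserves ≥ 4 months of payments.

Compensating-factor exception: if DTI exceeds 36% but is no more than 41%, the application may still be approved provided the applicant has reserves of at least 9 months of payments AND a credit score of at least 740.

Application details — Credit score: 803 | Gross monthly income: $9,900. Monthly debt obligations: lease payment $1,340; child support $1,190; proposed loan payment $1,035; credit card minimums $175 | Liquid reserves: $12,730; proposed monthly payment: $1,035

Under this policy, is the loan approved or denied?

Credit score 803 ≥ 660 (meets base)
Total debts = (1,340 + 1,190 + 1,035 + 175) = 3,740. DTI: 3,740 ÷ 9,900 = 37.8%, over the 36% base limit.
Reserves = 12,730/1,035 = 12.3 months ≥ 4
37.8% falls in the override range (36%–41%), so the compensating-factor test applies.
Override check — reserves: 12.3 mo (ok); score: 803 (ok).
Both override conditions satisfied; DTI exception granted.

Approved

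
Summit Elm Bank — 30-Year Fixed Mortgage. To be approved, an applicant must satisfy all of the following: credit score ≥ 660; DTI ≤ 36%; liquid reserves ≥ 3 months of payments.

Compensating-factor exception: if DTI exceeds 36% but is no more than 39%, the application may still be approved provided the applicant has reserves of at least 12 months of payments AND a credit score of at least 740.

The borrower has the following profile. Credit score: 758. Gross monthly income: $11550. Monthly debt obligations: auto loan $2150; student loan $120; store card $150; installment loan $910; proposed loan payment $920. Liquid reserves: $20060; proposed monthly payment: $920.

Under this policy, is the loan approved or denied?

Credit score 758 ≥ 660 (meets base)
Total debts = (2,150 + 120 + 150 + 910 + 920) = 4,250. DTI = 4,250/11,550 = 36.8% > 36% — standard DTI limit exceeded.
Reserves: 20,060 ÷ 920 = 21.8 months (meets 3-month minimum)
DTI 36.8% is within the 36%–39% exception band; checking compensating factors.
Reserves 21.8 ≥ 12 months; credit score 758 ≥ 740.
Both compensating conditions met → exception applies.

Approved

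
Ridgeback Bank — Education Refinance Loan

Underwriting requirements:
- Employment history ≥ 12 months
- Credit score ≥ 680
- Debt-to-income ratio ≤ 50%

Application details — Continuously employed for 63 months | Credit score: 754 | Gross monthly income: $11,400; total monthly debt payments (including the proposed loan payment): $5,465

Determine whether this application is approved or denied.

Employment 63 ≥ 12 months
Credit score 754 ≥ 680 (meets)
Debt-to-income = 5,465/11,400 = 47.9% — meets 50% limit
All criteria satisfied.

Approved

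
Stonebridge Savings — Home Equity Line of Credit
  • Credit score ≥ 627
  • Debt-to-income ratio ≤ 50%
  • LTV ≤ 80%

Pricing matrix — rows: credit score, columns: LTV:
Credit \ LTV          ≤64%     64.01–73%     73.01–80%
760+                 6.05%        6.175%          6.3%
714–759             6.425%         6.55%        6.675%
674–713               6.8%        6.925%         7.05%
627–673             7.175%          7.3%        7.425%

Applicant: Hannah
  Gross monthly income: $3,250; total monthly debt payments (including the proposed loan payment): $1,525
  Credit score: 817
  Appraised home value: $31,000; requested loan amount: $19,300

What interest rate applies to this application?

Credit score 817 ≥ 627; DTI = 1,525/3,250 = 46.9% ≤ 50%
LTV = 19,300/31,000 = 62.3% ≤ 80%
Score 817 is in the 760+ band; LTV 62.3% is in the ≤64% band → 6.05%.

6.05%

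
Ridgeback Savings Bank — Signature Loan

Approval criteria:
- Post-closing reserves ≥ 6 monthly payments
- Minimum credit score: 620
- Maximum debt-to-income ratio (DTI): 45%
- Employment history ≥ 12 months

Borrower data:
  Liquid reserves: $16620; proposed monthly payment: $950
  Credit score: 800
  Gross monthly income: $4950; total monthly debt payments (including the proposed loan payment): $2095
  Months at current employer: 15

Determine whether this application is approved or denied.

Reserves = 16,620/950 = 17.5 months ≥ 6
Credit score 800 ≥ 620 (meets)
Debt-to-income = 2,095/4,950 = 42.3% — meets 45% limit
Employment 15 ≥ 12 months
All criteria satisfied.

Approved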